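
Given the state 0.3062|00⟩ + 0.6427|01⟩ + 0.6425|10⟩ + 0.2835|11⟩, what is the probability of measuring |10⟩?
0.4128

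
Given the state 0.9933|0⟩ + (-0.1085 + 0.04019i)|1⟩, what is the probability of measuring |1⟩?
0.01339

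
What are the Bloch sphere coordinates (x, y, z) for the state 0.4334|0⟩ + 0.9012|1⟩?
(0.7812, 0, -0.6243)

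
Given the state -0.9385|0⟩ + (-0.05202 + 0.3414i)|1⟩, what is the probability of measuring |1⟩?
0.1193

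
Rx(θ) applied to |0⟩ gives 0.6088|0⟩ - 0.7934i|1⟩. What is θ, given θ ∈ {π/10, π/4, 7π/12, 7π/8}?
7π/12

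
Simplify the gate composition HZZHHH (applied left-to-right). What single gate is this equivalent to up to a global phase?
I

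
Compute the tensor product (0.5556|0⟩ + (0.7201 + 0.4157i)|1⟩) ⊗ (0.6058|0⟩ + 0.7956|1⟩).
0.3366|00⟩ + 0.442|01⟩ + (0.4362 + 0.2518i)|10⟩ + (0.5729 + 0.3307i)|11⟩

amp(|b₁b₂…⟩) = product of the factor amplitudes for bits b₁, b₂, …; only kets whose every factor amplitude is nonzero survive.
|00⟩: (0.5556)(0.6058) = 0.3366
|01⟩: (0.5556)(0.7956) = 0.442
|10⟩: (0.7201 + 0.4157i)(0.6058) = (0.4362 + 0.2518i)
|11⟩: (0.7201 + 0.4157i)(0.7956) = (0.5729 + 0.3307i)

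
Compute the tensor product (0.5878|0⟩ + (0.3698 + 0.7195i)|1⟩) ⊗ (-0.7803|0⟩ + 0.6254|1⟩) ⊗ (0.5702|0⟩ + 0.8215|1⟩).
-0.2615|000⟩ - 0.3768|001⟩ + 0.2096|010⟩ + 0.302|011⟩ + (-0.1645 - 0.3201i)|100⟩ + (-0.237 - 0.4612i)|101⟩ + (0.1319 + 0.2566i)|110⟩ + (0.19 + 0.3697i)|111⟩

amp(|b₁b₂…⟩) = product of the factor amplitudes for bits b₁, b₂, …; only kets whose every factor amplitude is nonzero survive.
|000⟩: (0.5878)(-0.7803)(0.5702) = -0.2615
|001⟩: (0.5878)(-0.7803)(0.8215) = -0.3768
|010⟩: (0.5878)(0.6254)(0.5702) = 0.2096
|011⟩: (0.5878)(0.6254)(0.8215) = 0.302
|100⟩: (0.3698 + 0.7195i)(-0.7803)(0.5702) = (-0.1645 - 0.3201i)
|101⟩: (0.3698 + 0.7195i)(-0.7803)(0.8215) = (-0.237 - 0.4612i)
|110⟩: (0.3698 + 0.7195i)(0.6254)(0.5702) = (0.1319 + 0.2566i)
|111⟩: (0.3698 + 0.7195i)(0.6254)(0.8215) = (0.19 + 0.3697i)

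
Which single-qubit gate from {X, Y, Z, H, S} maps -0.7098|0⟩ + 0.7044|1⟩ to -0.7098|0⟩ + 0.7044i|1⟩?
S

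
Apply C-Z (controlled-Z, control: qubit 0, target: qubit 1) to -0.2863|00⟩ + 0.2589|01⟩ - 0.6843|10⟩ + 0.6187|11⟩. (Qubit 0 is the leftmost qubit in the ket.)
-0.2863|00⟩ + 0.2589|01⟩ - 0.6843|10⟩ - 0.6187|11⟩

C-Z leaves the control-|0⟩ kets |00⟩, |01⟩ unchanged and applies Z to qubit 1 on the control-|1⟩ pair (|10⟩, |11⟩).
Z = [[1, 0], [0, -1]].
With a = amp(|10⟩) = -0.6843 and b = amp(|11⟩) = 0.6187:
new amp(|10⟩) = (1)·a = -0.6843
new amp(|11⟩) = (-1)·b = -0.6187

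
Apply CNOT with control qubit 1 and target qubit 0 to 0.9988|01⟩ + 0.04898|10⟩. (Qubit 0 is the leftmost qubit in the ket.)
0.04898|10⟩ + 0.9988|11⟩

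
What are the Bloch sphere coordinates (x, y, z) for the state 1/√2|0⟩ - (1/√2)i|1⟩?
(0, -1, 0)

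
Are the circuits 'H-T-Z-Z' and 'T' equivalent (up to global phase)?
No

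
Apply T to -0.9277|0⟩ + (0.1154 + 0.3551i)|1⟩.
-0.9277|0⟩ + (-0.1695 + 0.3327i)|1⟩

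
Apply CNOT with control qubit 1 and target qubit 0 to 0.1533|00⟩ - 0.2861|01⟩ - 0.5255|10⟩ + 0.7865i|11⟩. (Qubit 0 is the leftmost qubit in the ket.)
0.1533|00⟩ + 0.7865i|01⟩ - 0.5255|10⟩ - 0.2861|11⟩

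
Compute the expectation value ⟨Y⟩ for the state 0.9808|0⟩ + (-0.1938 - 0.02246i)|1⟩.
-0.04406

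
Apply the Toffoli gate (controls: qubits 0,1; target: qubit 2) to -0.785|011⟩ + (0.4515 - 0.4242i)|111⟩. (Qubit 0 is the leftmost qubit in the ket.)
-0.785|011⟩ + (0.4515 - 0.4242i)|110⟩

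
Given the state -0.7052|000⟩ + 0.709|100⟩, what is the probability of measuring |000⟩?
0.4973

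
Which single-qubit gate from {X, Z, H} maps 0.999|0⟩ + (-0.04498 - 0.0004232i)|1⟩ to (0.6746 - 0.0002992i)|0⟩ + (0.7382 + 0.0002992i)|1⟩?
H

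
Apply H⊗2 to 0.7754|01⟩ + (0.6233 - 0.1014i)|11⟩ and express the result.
(0.6994 - 0.0507i)|00⟩ + (-0.6994 + 0.0507i)|01⟩ + (0.07605 + 0.0507i)|10⟩ + (-0.07605 - 0.0507i)|11⟩

H⊗2 gives amp(|y⟩) = (1/2) Σ_x (−1)^(x·y) amp(|x⟩), where x·y is the number of positions in which both x and y have a 1.
|00⟩: (0.7754 + (0.6233 - 0.1014i))/2 = (0.6994 - 0.0507i)
|01⟩: (-0.7754 - (0.6233 - 0.1014i))/2 = (-0.6994 + 0.0507i)
|10⟩: (0.7754 - (0.6233 - 0.1014i))/2 = (0.07605 + 0.0507i)
|11⟩: (-0.7754 + (0.6233 - 0.1014i))/2 = (-0.07605 - 0.0507i)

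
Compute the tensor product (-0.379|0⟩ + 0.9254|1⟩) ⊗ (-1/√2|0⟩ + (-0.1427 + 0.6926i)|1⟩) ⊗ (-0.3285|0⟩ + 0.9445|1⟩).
-0.08804|000⟩ + 0.2531|001⟩ + (-0.01777 + 0.08623i)|010⟩ + (0.05108 - 0.2479i)|011⟩ + 0.215|100⟩ - 0.618|101⟩ + (0.04338 - 0.2105i)|110⟩ + (-0.1247 + 0.6054i)|111⟩

amp(|b₁b₂…⟩) = product of the factor amplitudes for bits b₁, b₂, …; only kets whose every factor amplitude is nonzero survive.
|000⟩: (-0.379)(-1/√2)(-0.3285) = -0.08804
|001⟩: (-0.379)(-1/√2)(0.9445) = 0.2531
|010⟩: (-0.379)(-0.1427 + 0.6926i)(-0.3285) = (-0.01777 + 0.08623i)
|011⟩: (-0.379)(-0.1427 + 0.6926i)(0.9445) = (0.05108 - 0.2479i)
|100⟩: (0.9254)(-1/√2)(-0.3285) = 0.215
|101⟩: (0.9254)(-1/√2)(0.9445) = -0.618
|110⟩: (0.9254)(-0.1427 + 0.6926i)(-0.3285) = (0.04338 - 0.2105i)
|111⟩: (0.9254)(-0.1427 + 0.6926i)(0.9445) = (-0.1247 + 0.6054i)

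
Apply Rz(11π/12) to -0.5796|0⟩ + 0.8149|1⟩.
(-0.07565 + 0.5746i)|0⟩ + (0.1064 + 0.8079i)|1⟩

Rz(11π/12) = [[e^(−iθ/2), 0], [0, e^(iθ/2)]] with e^(±iθ/2) = cos(θ/2) ± i·sin(θ/2); θ = 11π/12, cos(θ/2) ≈ 0.130526, sin(θ/2) ≈ 0.991445.
With a = amp(|0⟩) = -0.5796 and b = amp(|1⟩) = 0.8149:
new amp(|0⟩) = (0.130526 - 0.991445i)·a = (-0.07565 + 0.5746i)
new amp(|1⟩) = (0.130526 + 0.991445i)·b = (0.1064 + 0.8079i)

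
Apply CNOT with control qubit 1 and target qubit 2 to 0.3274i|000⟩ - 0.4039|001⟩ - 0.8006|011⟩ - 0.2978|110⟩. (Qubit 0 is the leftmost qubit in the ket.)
0.3274i|000⟩ - 0.4039|001⟩ - 0.8006|010⟩ - 0.2978|111⟩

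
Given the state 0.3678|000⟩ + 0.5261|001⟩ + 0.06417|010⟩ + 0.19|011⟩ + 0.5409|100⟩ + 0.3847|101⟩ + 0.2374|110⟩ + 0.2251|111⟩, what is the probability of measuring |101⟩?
0.148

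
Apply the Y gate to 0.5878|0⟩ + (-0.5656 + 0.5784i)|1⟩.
(0.5784 + 0.5656i)|0⟩ + 0.5878i|1⟩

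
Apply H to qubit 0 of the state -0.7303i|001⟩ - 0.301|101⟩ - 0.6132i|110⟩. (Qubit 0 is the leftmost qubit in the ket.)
(-0.2128 - 0.5164i)|001⟩ - 0.4336i|010⟩ + (0.2128 - 0.5164i)|101⟩ + 0.4336i|110⟩

H on qubit 0 mixes each pair of kets that differ only in qubit 0: amplitudes (a, b) of (|…0…⟩, |…1…⟩) become ((a + b)/√2, (a − b)/√2). Kets absent from the input have amplitude 0.
(|001⟩, |101⟩): (a, b) = (-0.7303i, -0.301) → ((-0.2128 - 0.5164i), (0.2128 - 0.5164i))
(|010⟩, |110⟩): (a, b) = (0, -0.6132i) → (-0.4336i, 0.4336i)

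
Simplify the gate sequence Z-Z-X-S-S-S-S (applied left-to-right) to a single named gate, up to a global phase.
X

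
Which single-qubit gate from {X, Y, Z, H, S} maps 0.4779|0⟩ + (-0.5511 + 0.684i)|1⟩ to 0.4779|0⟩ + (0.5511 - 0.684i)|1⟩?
Z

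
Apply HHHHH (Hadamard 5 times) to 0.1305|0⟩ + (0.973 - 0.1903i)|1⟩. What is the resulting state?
(0.7803 - 0.1346i)|0⟩ + (-0.5957 + 0.1346i)|1⟩

H² = I, so H^5 = H: a single Hadamard. With (a, b) = (0.1305, (0.973 - 0.1903i)), H gives ((a + b)/√2, (a − b)/√2) = ((0.7803 - 0.1346i), (-0.5957 + 0.1346i)).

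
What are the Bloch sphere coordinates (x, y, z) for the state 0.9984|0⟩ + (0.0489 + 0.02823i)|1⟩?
(0.09764, 0.05637, 0.9936)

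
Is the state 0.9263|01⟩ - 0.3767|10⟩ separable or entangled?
Entangled

Writing the state as a|00⟩ + b|01⟩ + c|10⟩ + d|11⟩, it is a product state iff ad − bc = 0.
Here (a, b, c, d) = (0, 0.9263, -0.3767, 0): ad − bc = (0)(0) − (0.9263)(-0.3767) = 0.3489 ≠ 0, so the state is entangled.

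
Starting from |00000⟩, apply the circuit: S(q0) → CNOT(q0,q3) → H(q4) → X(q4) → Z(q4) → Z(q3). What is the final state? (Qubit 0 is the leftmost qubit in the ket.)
1/√2|00000⟩ - 1/√2|00001⟩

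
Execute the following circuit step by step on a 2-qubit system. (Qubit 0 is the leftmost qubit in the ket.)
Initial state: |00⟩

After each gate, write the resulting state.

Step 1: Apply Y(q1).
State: i|01⟩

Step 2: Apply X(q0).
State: i|11⟩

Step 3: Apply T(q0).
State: (-1/√2 + (1/√2)i)|11⟩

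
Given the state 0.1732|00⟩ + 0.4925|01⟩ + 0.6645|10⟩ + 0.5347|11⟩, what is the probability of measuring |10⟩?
0.4416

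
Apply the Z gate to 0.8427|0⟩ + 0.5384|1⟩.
0.8427|0⟩ - 0.5384|1⟩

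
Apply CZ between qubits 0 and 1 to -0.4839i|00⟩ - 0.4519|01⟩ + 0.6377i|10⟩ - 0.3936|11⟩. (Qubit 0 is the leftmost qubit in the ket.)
-0.4839i|00⟩ - 0.4519|01⟩ + 0.6377i|10⟩ + 0.3936|11⟩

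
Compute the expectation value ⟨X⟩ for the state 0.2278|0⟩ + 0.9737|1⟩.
0.4436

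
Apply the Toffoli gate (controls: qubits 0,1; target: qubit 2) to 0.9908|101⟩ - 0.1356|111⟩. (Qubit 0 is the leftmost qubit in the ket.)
0.9908|101⟩ - 0.1356|110⟩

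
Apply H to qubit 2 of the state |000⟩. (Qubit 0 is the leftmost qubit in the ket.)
1/√2|000⟩ + 1/√2|001⟩

H on qubit 2 mixes each pair of kets that differ only in qubit 2: amplitudes (a, b) of (|…0…⟩, |…1…⟩) become ((a + b)/√2, (a − b)/√2). Kets absent from the input have amplitude 0.
(|000⟩, |001⟩): (a, b) = (1, 0) → (1/√2, 1/√2)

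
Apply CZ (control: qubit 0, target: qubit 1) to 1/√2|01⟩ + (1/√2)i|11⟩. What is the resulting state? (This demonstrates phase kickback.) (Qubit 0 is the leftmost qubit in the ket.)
1/√2|01⟩ - (1/√2)i|11⟩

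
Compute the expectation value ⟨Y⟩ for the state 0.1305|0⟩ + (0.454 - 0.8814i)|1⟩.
-0.23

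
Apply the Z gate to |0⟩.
|0⟩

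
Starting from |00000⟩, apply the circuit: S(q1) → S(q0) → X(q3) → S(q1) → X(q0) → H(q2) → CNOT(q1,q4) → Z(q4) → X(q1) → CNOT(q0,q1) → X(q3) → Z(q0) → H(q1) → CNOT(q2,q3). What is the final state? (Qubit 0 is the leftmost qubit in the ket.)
-1/2|10000⟩ - 1/2|10110⟩ - 1/2|11000⟩ - 1/2|11110⟩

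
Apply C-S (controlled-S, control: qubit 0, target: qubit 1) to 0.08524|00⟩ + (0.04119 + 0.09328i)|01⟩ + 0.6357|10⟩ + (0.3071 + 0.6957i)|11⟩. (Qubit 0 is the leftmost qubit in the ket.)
0.08524|00⟩ + (0.04119 + 0.09328i)|01⟩ + 0.6357|10⟩ + (-0.6957 + 0.3071i)|11⟩

C-S leaves the control-|0⟩ kets |00⟩, |01⟩ unchanged and applies S to qubit 1 on the control-|1⟩ pair (|10⟩, |11⟩).
S = [[1, 0], [0, i]].
With a = amp(|10⟩) = 0.6357 and b = amp(|11⟩) = (0.3071 + 0.6957i):
new amp(|10⟩) = (1)·a = 0.6357
new amp(|11⟩) = (i)·b = (-0.6957 + 0.3071i)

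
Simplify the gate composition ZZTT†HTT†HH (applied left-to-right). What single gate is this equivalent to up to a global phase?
H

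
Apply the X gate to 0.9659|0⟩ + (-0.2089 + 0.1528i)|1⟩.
(-0.2089 + 0.1528i)|0⟩ + 0.9659|1⟩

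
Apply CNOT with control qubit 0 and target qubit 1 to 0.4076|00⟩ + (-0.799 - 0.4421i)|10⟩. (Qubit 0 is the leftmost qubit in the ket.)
0.4076|00⟩ + (-0.799 - 0.4421i)|11⟩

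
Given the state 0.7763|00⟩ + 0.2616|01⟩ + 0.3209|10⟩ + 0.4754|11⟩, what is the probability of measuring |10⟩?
0.103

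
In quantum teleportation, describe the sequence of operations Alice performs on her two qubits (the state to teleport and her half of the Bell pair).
CNOT (state → Bell), then H on state qubit, then measure both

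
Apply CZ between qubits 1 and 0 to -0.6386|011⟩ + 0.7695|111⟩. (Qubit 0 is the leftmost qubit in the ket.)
-0.6386|011⟩ - 0.7695|111⟩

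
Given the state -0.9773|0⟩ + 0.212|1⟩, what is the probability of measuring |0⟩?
0.9551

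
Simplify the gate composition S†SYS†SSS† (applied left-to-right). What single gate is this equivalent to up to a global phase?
Y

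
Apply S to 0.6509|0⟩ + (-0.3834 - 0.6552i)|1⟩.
0.6509|0⟩ + (0.6552 - 0.3834i)|1⟩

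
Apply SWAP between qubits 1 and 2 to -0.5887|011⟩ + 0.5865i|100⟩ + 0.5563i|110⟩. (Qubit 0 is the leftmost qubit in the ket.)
-0.5887|011⟩ + 0.5865i|100⟩ + 0.5563i|101⟩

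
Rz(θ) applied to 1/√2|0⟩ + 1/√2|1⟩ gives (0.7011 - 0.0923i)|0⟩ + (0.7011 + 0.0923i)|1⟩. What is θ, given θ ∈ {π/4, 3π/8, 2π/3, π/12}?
π/12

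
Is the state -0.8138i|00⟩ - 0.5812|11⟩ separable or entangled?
Entangled

Writing the state as a|00⟩ + b|01⟩ + c|10⟩ + d|11⟩, it is a product state iff ad − bc = 0.
Here (a, b, c, d) = (-0.8138i, 0, 0, -0.5812): ad − bc = (-0.8138i)(-0.5812) − (0)(0) = 0.473i ≠ 0, so the state is entangled.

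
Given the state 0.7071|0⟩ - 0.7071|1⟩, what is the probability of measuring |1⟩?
0.5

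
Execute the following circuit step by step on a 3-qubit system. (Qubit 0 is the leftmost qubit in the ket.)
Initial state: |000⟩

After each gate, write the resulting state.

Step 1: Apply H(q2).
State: 1/√2|000⟩ + 1/√2|001⟩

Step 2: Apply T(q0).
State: 1/√2|000⟩ + 1/√2|001⟩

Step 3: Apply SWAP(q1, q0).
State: 1/√2|000⟩ + 1/√2|001⟩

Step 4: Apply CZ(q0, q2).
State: 1/√2|000⟩ + 1/√2|001⟩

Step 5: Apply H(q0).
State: 1/2|000⟩ + 1/2|001⟩ + 1/2|100⟩ + 1/2|101⟩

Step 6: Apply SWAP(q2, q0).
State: 1/2|000⟩ + 1/2|001⟩ + 1/2|100⟩ + 1/2|101⟩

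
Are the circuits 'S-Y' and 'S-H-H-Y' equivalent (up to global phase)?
Yes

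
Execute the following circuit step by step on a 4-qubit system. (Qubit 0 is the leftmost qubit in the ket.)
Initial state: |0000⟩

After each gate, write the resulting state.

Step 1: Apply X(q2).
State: |0010⟩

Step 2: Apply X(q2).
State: |0000⟩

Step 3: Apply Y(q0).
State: i|1000⟩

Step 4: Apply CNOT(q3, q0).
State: i|1000⟩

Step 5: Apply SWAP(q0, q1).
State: i|0100⟩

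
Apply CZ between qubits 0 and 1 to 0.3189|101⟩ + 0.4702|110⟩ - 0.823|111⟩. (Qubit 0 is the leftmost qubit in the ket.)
0.3189|101⟩ - 0.4702|110⟩ + 0.823|111⟩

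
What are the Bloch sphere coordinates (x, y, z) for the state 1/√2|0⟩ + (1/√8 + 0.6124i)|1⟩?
(1/2, 0.8661, -0.00003376)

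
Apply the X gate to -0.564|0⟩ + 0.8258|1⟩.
0.8258|0⟩ - 0.564|1⟩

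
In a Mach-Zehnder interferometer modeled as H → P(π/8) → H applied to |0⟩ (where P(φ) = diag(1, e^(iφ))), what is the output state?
(0.9619 + 0.1913i)|0⟩ + (0.03806 - 0.1913i)|1⟩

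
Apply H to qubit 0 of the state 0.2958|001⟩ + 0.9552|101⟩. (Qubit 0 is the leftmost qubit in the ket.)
0.8846|001⟩ - 0.4663|101⟩

H on qubit 0 mixes each pair of kets that differ only in qubit 0: amplitudes (a, b) of (|…0…⟩, |…1…⟩) become ((a + b)/√2, (a − b)/√2). Kets absent from the input have amplitude 0.
(|001⟩, |101⟩): (a, b) = (0.2958, 0.9552) → (0.8846, -0.4663)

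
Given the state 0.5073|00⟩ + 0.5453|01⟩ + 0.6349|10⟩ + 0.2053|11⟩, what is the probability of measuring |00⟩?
0.2574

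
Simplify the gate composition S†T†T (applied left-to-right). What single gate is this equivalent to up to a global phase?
S†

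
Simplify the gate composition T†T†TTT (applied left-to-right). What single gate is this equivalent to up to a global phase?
T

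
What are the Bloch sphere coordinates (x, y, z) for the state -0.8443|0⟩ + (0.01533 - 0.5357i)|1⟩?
(-0.02589, 0.9046, 0.4256)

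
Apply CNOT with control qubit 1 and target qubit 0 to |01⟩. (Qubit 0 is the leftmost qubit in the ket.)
|11⟩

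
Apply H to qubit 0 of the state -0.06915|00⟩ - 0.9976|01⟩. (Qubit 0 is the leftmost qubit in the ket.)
-0.0489|00⟩ - 0.7054|01⟩ - 0.0489|10⟩ - 0.7054|11⟩

H on qubit 0 mixes each pair of kets that differ only in qubit 0: amplitudes (a, b) of (|…0…⟩, |…1…⟩) become ((a + b)/√2, (a − b)/√2). Kets absent from the input have amplitude 0.
(|00⟩, |10⟩): (a, b) = (-0.06915, 0) → (-0.0489, -0.0489)
(|01⟩, |11⟩): (a, b) = (-0.9976, 0) → (-0.7054, -0.7054)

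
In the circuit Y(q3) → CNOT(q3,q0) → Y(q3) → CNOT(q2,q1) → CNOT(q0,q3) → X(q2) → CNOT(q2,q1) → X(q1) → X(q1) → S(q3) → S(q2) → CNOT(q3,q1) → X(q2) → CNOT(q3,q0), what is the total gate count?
14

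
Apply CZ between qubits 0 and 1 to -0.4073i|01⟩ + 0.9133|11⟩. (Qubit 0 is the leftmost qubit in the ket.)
-0.4073i|01⟩ - 0.9133|11⟩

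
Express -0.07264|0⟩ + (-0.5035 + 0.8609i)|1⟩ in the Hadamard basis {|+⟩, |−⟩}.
(-0.4074 + 0.6087i)|+⟩ + (0.3047 - 0.6087i)|−⟩

With |ψ⟩ = α|0⟩ + β|1⟩, the Hadamard-basis coefficients are ⟨+|ψ⟩ = (α + β)/√2 and ⟨−|ψ⟩ = (α − β)/√2.
Here α = -0.07264, β = (-0.5035 + 0.8609i): (α + β)/√2 = (-0.4074 + 0.6087i), (α − β)/√2 = (0.3047 - 0.6087i).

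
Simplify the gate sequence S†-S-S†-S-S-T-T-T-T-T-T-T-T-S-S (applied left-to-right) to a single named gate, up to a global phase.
S†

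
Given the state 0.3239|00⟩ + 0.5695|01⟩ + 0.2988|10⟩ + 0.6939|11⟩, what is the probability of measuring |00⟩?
0.1049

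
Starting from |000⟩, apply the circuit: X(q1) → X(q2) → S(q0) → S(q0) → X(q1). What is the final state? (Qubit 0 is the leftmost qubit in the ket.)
|001⟩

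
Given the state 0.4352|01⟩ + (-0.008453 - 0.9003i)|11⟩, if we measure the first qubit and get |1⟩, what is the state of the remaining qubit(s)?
(-0.009389 - i)|1⟩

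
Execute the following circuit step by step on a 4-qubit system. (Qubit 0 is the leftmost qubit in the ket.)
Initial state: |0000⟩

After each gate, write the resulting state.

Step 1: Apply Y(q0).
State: i|1000⟩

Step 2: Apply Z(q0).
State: -i|1000⟩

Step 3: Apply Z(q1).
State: -i|1000⟩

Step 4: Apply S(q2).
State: -i|1000⟩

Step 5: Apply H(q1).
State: -(1/√2)i|1000⟩ - (1/√2)i|1100⟩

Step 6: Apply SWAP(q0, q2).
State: -(1/√2)i|0010⟩ - (1/√2)i|0110⟩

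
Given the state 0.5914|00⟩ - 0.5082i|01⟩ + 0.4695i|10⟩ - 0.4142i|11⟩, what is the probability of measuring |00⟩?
0.3498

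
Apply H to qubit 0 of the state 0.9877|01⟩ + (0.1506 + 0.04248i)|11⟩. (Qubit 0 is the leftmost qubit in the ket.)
(0.8049 + 0.03004i)|01⟩ + (0.5919 - 0.03004i)|11⟩

H on qubit 0 mixes each pair of kets that differ only in qubit 0: amplitudes (a, b) of (|…0…⟩, |…1…⟩) become ((a + b)/√2, (a − b)/√2). Kets absent from the input have amplitude 0.
(|01⟩, |11⟩): (a, b) = (0.9877, (0.1506 + 0.04248i)) → ((0.8049 + 0.03004i), (0.5919 - 0.03004i))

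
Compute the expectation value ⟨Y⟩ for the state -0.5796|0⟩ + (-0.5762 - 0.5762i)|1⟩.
0.6679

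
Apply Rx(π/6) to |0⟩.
0.9659|0⟩ - 0.2588i|1⟩

Rx(π/6) = [[cos(θ/2), −i·sin(θ/2)], [−i·sin(θ/2), cos(θ/2)]]; θ = π/6, cos(θ/2) ≈ 0.965926, sin(θ/2) ≈ 0.258819.
With a = amp(|0⟩) = 1 and b = amp(|1⟩) = 0:
new amp(|0⟩) = (0.965926)·a + (-0.258819i)·b = 0.9659
new amp(|1⟩) = (-0.258819i)·a + (0.965926)·b = -0.2588i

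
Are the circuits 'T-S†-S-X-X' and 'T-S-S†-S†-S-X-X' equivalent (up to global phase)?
Yes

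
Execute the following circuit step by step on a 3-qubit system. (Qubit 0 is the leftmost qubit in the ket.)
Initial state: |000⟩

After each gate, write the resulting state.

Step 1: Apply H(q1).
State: 1/√2|000⟩ + 1/√2|010⟩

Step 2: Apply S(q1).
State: 1/√2|000⟩ + (1/√2)i|010⟩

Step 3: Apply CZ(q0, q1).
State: 1/√2|000⟩ + (1/√2)i|010⟩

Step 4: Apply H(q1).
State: (1/2 + (1/2)i)|000⟩ + (1/2 - (1/2)i)|010⟩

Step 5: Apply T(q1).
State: (1/2 + (1/2)i)|000⟩ + 1/√2|010⟩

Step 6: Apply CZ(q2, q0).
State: (1/2 + (1/2)i)|000⟩ + 1/√2|010⟩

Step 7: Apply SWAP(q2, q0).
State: (1/2 + (1/2)i)|000⟩ + 1/√2|010⟩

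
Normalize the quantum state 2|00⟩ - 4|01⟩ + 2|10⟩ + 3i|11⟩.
0.3482|00⟩ - 0.6963|01⟩ + 0.3482|10⟩ + 0.5222i|11⟩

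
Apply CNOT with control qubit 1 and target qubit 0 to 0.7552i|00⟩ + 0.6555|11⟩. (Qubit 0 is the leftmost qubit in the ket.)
0.7552i|00⟩ + 0.6555|01⟩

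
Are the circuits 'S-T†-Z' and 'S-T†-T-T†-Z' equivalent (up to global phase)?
Yes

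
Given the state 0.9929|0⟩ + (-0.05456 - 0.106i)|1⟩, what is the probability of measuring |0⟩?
0.9859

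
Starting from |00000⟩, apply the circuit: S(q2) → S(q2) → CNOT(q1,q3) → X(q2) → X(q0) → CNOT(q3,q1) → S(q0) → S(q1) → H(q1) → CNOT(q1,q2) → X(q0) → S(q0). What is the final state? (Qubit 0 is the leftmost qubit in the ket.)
(1/√2)i|00100⟩ + (1/√2)i|01000⟩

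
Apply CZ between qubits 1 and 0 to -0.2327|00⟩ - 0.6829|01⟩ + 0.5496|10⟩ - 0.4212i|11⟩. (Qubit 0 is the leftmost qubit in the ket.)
-0.2327|00⟩ - 0.6829|01⟩ + 0.5496|10⟩ + 0.4212i|11⟩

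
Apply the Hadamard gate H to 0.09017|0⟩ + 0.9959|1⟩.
0.768|0⟩ - 0.6404|1⟩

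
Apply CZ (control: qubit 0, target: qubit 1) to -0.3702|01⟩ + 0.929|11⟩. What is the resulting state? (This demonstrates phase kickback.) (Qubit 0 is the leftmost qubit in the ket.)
-0.3702|01⟩ - 0.929|11⟩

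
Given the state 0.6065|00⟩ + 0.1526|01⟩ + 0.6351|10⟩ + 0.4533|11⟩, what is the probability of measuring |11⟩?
0.2055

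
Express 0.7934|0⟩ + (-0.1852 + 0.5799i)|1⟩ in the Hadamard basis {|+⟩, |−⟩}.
(0.4301 + 0.4101i)|+⟩ + (0.692 - 0.4101i)|−⟩

With |ψ⟩ = α|0⟩ + β|1⟩, the Hadamard-basis coefficients are ⟨+|ψ⟩ = (α + β)/√2 and ⟨−|ψ⟩ = (α − β)/√2.
Here α = 0.7934, β = (-0.1852 + 0.5799i): (α + β)/√2 = (0.4301 + 0.4101i), (α − β)/√2 = (0.692 - 0.4101i).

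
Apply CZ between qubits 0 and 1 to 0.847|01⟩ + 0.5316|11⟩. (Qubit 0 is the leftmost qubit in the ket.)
0.847|01⟩ - 0.5316|11⟩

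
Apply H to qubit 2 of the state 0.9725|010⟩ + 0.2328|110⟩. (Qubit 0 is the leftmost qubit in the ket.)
0.6877|010⟩ + 0.6877|011⟩ + 0.1646|110⟩ + 0.1646|111⟩

H on qubit 2 mixes each pair of kets that differ only in qubit 2: amplitudes (a, b) of (|…0…⟩, |…1…⟩) become ((a + b)/√2, (a − b)/√2). Kets absent from the input have amplitude 0.
(|010⟩, |011⟩): (a, b) = (0.9725, 0) → (0.6877, 0.6877)
(|110⟩, |111⟩): (a, b) = (0.2328, 0) → (0.1646, 0.1646)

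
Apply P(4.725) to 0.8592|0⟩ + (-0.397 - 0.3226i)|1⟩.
0.8592|0⟩ + (-0.3276 + 0.3929i)|1⟩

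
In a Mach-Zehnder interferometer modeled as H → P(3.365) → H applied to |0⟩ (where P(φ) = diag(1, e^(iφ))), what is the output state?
(0.01243 - 0.1108i)|0⟩ + (0.9876 + 0.1108i)|1⟩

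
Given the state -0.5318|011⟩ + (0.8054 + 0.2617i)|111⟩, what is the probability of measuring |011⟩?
0.2828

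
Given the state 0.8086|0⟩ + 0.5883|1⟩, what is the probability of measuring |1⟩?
0.3461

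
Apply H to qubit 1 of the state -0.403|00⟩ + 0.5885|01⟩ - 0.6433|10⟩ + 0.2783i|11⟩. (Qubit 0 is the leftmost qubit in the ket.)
0.1312|00⟩ - 0.7011|01⟩ + (-0.4549 + 0.1968i)|10⟩ + (-0.4549 - 0.1968i)|11⟩

H on qubit 1 mixes each pair of kets that differ only in qubit 1: amplitudes (a, b) of (|…0…⟩, |…1…⟩) become ((a + b)/√2, (a − b)/√2). Kets absent from the input have amplitude 0.
(|00⟩, |01⟩): (a, b) = (-0.403, 0.5885) → (0.1312, -0.7011)
(|10⟩, |11⟩): (a, b) = (-0.6433, 0.2783i) → ((-0.4549 + 0.1968i), (-0.4549 - 0.1968i))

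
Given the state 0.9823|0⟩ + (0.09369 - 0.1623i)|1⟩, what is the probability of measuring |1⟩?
0.03512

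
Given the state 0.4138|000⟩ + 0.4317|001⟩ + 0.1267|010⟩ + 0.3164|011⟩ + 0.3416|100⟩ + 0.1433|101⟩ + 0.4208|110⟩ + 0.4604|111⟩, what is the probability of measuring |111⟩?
0.212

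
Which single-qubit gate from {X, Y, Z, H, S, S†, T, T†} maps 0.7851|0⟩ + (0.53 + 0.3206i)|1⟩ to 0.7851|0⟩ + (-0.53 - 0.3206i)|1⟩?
Z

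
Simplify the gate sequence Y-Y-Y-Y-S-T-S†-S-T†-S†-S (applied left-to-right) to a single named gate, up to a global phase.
S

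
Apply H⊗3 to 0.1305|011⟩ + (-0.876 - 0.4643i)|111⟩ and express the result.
(-0.2636 - 0.1642i)|000⟩ + (0.2636 + 0.1642i)|001⟩ + (0.2636 + 0.1642i)|010⟩ + (-0.2636 - 0.1642i)|011⟩ + (0.3559 + 0.1642i)|100⟩ + (-0.3559 - 0.1642i)|101⟩ + (-0.3559 - 0.1642i)|110⟩ + (0.3559 + 0.1642i)|111⟩

H⊗3 gives amp(|y⟩) = (1/2√2) Σ_x (−1)^(x·y) amp(|x⟩), where x·y is the number of positions in which both x and y have a 1.
|000⟩: (0.1305 + (-0.876 - 0.4643i))/(2√2) = (-0.2636 - 0.1642i)
|001⟩: (-0.1305 - (-0.876 - 0.4643i))/(2√2) = (0.2636 + 0.1642i)
|010⟩: (-0.1305 - (-0.876 - 0.4643i))/(2√2) = (0.2636 + 0.1642i)
|011⟩: (0.1305 + (-0.876 - 0.4643i))/(2√2) = (-0.2636 - 0.1642i)
|100⟩: (0.1305 - (-0.876 - 0.4643i))/(2√2) = (0.3559 + 0.1642i)
|101⟩: (-0.1305 + (-0.876 - 0.4643i))/(2√2) = (-0.3559 - 0.1642i)
|110⟩: (-0.1305 + (-0.876 - 0.4643i))/(2√2) = (-0.3559 - 0.1642i)
|111⟩: (0.1305 - (-0.876 - 0.4643i))/(2√2) = (0.3559 + 0.1642i)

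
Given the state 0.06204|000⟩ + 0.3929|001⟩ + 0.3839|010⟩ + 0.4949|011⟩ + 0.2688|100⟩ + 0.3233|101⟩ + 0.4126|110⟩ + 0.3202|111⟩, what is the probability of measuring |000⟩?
0.003849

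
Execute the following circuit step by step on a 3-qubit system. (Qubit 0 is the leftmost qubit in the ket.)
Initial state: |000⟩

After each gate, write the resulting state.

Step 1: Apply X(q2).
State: |001⟩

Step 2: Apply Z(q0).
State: |001⟩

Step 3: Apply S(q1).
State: |001⟩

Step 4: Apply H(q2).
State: 1/√2|000⟩ - 1/√2|001⟩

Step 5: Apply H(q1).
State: 1/2|000⟩ - 1/2|001⟩ + 1/2|010⟩ - 1/2|011⟩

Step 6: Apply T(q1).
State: 1/2|000⟩ - 1/2|001⟩ + (1/√8 + (1/√8)i)|010⟩ + (-1/√8 - (1/√8)i)|011⟩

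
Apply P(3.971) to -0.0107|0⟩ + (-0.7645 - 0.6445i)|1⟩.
-0.0107|0⟩ + (0.04094 + 0.9991i)|1⟩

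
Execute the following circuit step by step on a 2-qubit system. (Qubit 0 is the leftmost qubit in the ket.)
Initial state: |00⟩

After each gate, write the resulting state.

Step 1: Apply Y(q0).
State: i|10⟩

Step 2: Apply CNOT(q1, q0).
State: i|10⟩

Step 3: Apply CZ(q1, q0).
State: i|10⟩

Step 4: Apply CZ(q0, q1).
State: i|10⟩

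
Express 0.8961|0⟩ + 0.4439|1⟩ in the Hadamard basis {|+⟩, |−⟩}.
0.9475|+⟩ + 0.3198|−⟩

With |ψ⟩ = α|0⟩ + β|1⟩, the Hadamard-basis coefficients are ⟨+|ψ⟩ = (α + β)/√2 and ⟨−|ψ⟩ = (α − β)/√2.
Here α = 0.8961, β = 0.4439: (α + β)/√2 = 0.9475, (α − β)/√2 = 0.3198.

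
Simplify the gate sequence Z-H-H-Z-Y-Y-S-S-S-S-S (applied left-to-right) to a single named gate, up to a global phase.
S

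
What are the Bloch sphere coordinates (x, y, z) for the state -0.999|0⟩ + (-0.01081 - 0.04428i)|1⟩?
(0.0216, 0.08847, 0.9959)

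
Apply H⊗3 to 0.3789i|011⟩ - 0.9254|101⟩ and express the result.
(-0.3272 + 0.134i)|000⟩ + (0.3272 - 0.134i)|001⟩ + (-0.3272 - 0.134i)|010⟩ + (0.3272 + 0.134i)|011⟩ + (0.3272 + 0.134i)|100⟩ + (-0.3272 - 0.134i)|101⟩ + (0.3272 - 0.134i)|110⟩ + (-0.3272 + 0.134i)|111⟩

H⊗3 gives amp(|y⟩) = (1/2√2) Σ_x (−1)^(x·y) amp(|x⟩), where x·y is the number of positions in which both x and y have a 1.
|000⟩: (0.3789i - 0.9254)/(2√2) = (-0.3272 + 0.134i)
|001⟩: (-0.3789i + 0.9254)/(2√2) = (0.3272 - 0.134i)
|010⟩: (-0.3789i - 0.9254)/(2√2) = (-0.3272 - 0.134i)
|011⟩: (0.3789i + 0.9254)/(2√2) = (0.3272 + 0.134i)
|100⟩: (0.3789i + 0.9254)/(2√2) = (0.3272 + 0.134i)
|101⟩: (-0.3789i - 0.9254)/(2√2) = (-0.3272 - 0.134i)
|110⟩: (-0.3789i + 0.9254)/(2√2) = (0.3272 - 0.134i)
|111⟩: (0.3789i - 0.9254)/(2√2) = (-0.3272 + 0.134i)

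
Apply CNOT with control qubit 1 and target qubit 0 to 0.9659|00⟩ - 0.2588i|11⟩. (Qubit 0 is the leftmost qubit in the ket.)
0.9659|00⟩ - 0.2588i|01⟩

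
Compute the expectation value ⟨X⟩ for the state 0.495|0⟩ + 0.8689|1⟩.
0.8602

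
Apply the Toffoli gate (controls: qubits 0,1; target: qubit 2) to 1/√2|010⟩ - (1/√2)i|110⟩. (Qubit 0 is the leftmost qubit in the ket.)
1/√2|010⟩ - (1/√2)i|111⟩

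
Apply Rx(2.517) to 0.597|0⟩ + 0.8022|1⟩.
(0.1834 - 0.7634i)|0⟩ + (0.2465 - 0.5681i)|1⟩

Rx(2.517) = [[cos(θ/2), −i·sin(θ/2)], [−i·sin(θ/2), cos(θ/2)]]; θ = 2.517, cos(θ/2) ≈ 0.307245, sin(θ/2) ≈ 0.951631.
With a = amp(|0⟩) = 0.597 and b = amp(|1⟩) = 0.8022:
new amp(|0⟩) = (0.307245)·a + (-0.951631i)·b = (0.1834 - 0.7634i)
new amp(|1⟩) = (-0.951631i)·a + (0.307245)·b = (0.2465 - 0.5681i)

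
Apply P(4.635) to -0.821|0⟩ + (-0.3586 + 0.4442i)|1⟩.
-0.821|0⟩ + (0.4706 + 0.3232i)|1⟩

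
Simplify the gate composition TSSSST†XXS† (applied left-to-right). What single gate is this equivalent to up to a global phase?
S†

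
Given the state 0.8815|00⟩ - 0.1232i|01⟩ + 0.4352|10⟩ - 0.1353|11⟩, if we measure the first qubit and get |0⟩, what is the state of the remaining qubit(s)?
0.9904|0⟩ - 0.1384i|1⟩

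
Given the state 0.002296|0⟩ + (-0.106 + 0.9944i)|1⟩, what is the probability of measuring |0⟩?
0.000005272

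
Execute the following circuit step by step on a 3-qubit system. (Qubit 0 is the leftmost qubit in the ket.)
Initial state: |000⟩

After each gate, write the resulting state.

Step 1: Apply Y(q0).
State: i|100⟩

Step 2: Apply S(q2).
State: i|100⟩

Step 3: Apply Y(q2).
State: -|101⟩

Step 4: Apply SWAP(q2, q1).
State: -|110⟩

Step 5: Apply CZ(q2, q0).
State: -|110⟩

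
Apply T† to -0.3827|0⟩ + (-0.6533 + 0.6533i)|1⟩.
-0.3827|0⟩ + 0.9239i|1⟩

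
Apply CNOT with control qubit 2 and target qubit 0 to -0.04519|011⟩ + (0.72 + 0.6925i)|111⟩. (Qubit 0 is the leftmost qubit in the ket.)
(0.72 + 0.6925i)|011⟩ - 0.04519|111⟩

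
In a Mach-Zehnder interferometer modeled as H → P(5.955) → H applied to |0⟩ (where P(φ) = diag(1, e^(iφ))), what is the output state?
(0.9733 - 0.1612i)|0⟩ + (0.02669 + 0.1612i)|1⟩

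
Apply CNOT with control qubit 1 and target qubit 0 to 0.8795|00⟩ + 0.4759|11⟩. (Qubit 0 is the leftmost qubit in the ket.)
0.8795|00⟩ + 0.4759|01⟩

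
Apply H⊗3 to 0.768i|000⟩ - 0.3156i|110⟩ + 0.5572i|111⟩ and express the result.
0.3569i|000⟩ - 0.03705i|001⟩ + 0.1861i|010⟩ + 0.5801i|011⟩ + 0.1861i|100⟩ + 0.5801i|101⟩ + 0.3569i|110⟩ - 0.03705i|111⟩

H⊗3 gives amp(|y⟩) = (1/2√2) Σ_x (−1)^(x·y) amp(|x⟩), where x·y is the number of positions in which both x and y have a 1.
|000⟩: (0.768i - 0.3156i + 0.5572i)/(2√2) = 0.3569i
|001⟩: (0.768i - 0.3156i - 0.5572i)/(2√2) = -0.03705i
|010⟩: (0.768i + 0.3156i - 0.5572i)/(2√2) = 0.1861i
|011⟩: (0.768i + 0.3156i + 0.5572i)/(2√2) = 0.5801i
|100⟩: (0.768i + 0.3156i - 0.5572i)/(2√2) = 0.1861i
|101⟩: (0.768i + 0.3156i + 0.5572i)/(2√2) = 0.5801i
|110⟩: (0.768i - 0.3156i + 0.5572i)/(2√2) = 0.3569i
|111⟩: (0.768i - 0.3156i - 0.5572i)/(2√2) = -0.03705i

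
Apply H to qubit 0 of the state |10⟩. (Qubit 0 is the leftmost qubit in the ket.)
1/√2|00⟩ - 1/√2|10⟩

H on qubit 0 mixes each pair of kets that differ only in qubit 0: amplitudes (a, b) of (|…0…⟩, |…1…⟩) become ((a + b)/√2, (a − b)/√2). Kets absent from the input have amplitude 0.
(|00⟩, |10⟩): (a, b) = (0, 1) → (1/√2, -1/√2)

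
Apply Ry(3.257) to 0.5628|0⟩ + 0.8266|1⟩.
-0.8577|0⟩ + 0.5142|1⟩

Ry(3.257) = [[cos(θ/2), −sin(θ/2)], [sin(θ/2), cos(θ/2)]]; θ = 3.257, cos(θ/2) ≈ -0.0576717, sin(θ/2) ≈ 0.998336.
With a = amp(|0⟩) = 0.5628 and b = amp(|1⟩) = 0.8266:
new amp(|0⟩) = (-0.0576717)·a + (-0.998336)·b = -0.8577
new amp(|1⟩) = (0.998336)·a + (-0.0576717)·b = 0.5142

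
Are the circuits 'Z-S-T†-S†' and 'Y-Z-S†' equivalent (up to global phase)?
No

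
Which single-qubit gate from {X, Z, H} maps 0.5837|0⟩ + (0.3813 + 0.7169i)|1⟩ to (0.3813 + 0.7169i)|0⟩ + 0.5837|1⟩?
X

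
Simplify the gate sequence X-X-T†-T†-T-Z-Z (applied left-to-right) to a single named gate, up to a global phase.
T†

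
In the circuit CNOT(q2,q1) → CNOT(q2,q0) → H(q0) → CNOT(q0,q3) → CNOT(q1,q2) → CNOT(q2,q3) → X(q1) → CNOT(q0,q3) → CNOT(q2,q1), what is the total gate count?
9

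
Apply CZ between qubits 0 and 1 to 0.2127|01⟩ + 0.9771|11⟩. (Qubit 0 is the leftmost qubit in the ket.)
0.2127|01⟩ - 0.9771|11⟩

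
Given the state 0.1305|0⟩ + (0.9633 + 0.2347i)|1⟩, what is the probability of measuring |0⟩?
0.01703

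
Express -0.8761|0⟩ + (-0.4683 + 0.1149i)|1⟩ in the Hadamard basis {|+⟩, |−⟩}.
(-0.9506 + 0.08125i)|+⟩ + (-0.2884 - 0.08125i)|−⟩

With |ψ⟩ = α|0⟩ + β|1⟩, the Hadamard-basis coefficients are ⟨+|ψ⟩ = (α + β)/√2 and ⟨−|ψ⟩ = (α − β)/√2.
Here α = -0.8761, β = (-0.4683 + 0.1149i): (α + β)/√2 = (-0.9506 + 0.08125i), (α − β)/√2 = (-0.2884 - 0.08125i).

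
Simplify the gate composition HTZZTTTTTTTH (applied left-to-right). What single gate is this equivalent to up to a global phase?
I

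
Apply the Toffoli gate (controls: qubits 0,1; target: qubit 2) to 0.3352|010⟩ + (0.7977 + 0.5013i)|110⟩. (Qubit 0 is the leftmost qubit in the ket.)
0.3352|010⟩ + (0.7977 + 0.5013i)|111⟩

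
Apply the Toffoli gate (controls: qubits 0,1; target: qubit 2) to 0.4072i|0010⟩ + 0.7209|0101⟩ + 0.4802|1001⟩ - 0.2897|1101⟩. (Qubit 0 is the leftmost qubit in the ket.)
0.4072i|0010⟩ + 0.7209|0101⟩ + 0.4802|1001⟩ - 0.2897|1111⟩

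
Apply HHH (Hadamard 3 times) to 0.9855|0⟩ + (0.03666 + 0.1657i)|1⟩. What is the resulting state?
(0.7228 + 0.1172i)|0⟩ + (0.6709 - 0.1172i)|1⟩

H² = I, so H^3 = H: a single Hadamard. With (a, b) = (0.9855, (0.03666 + 0.1657i)), H gives ((a + b)/√2, (a − b)/√2) = ((0.7228 + 0.1172i), (0.6709 - 0.1172i)).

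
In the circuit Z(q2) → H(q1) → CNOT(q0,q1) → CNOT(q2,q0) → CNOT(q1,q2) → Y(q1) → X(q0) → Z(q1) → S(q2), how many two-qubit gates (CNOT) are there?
3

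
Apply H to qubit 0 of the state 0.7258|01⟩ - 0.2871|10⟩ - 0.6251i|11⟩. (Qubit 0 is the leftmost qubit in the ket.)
-0.203|00⟩ + (0.5132 - 0.442i)|01⟩ + 0.203|10⟩ + (0.5132 + 0.442i)|11⟩

H on qubit 0 mixes each pair of kets that differ only in qubit 0: amplitudes (a, b) of (|…0…⟩, |…1…⟩) become ((a + b)/√2, (a − b)/√2). Kets absent from the input have amplitude 0.
(|00⟩, |10⟩): (a, b) = (0, -0.2871) → (-0.203, 0.203)
(|01⟩, |11⟩): (a, b) = (0.7258, -0.6251i) → ((0.5132 - 0.442i), (0.5132 + 0.442i))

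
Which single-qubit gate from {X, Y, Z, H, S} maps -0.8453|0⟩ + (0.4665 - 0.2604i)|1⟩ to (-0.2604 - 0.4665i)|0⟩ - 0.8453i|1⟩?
Y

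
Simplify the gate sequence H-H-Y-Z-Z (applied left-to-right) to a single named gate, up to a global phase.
Y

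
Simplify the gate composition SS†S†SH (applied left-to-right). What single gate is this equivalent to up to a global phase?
H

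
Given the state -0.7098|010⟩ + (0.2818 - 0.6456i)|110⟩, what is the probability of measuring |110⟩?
0.4962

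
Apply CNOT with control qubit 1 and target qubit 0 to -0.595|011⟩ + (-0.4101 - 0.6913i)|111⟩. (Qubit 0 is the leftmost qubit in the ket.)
(-0.4101 - 0.6913i)|011⟩ - 0.595|111⟩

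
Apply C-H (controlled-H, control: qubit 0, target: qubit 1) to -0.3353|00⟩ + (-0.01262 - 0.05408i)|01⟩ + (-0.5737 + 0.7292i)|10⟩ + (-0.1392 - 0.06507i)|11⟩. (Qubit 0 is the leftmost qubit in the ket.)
-0.3353|00⟩ + (-0.01262 - 0.05408i)|01⟩ + (-0.5041 + 0.4696i)|10⟩ + (-0.3072 + 0.5616i)|11⟩

C-H leaves the control-|0⟩ kets |00⟩, |01⟩ unchanged and applies H to qubit 1 on the control-|1⟩ pair (|10⟩, |11⟩).
H = [[1/√2, 1/√2], [1/√2, -1/√2]].
With a = amp(|10⟩) = (-0.5737 + 0.7292i) and b = amp(|11⟩) = (-0.1392 - 0.06507i):
new amp(|10⟩) = (1/√2)·a + (1/√2)·b = (-0.5041 + 0.4696i)
new amp(|11⟩) = (1/√2)·a + (-1/√2)·b = (-0.3072 + 0.5616i)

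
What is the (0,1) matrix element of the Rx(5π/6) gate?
-0.9659i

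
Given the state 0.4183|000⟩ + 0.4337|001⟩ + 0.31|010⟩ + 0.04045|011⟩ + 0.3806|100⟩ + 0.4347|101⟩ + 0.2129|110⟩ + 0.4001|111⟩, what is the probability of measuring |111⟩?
0.1601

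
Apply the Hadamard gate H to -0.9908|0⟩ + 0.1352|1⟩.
-0.605|0⟩ - 0.7962|1⟩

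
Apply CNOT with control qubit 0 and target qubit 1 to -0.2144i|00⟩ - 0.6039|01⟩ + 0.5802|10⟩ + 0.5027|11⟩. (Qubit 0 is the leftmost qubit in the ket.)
-0.2144i|00⟩ - 0.6039|01⟩ + 0.5027|10⟩ + 0.5802|11⟩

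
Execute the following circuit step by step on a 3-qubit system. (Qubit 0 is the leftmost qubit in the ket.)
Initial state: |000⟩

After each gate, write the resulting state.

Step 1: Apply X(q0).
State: |100⟩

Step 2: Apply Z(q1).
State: |100⟩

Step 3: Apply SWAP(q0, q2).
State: |001⟩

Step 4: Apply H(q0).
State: 1/√2|001⟩ + 1/√2|101⟩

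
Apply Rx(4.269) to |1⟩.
-0.8453i|0⟩ - 0.5343|1⟩

Rx(4.269) = [[cos(θ/2), −i·sin(θ/2)], [−i·sin(θ/2), cos(θ/2)]]; θ = 4.269, cos(θ/2) ≈ -0.534321, sin(θ/2) ≈ 0.845282.
With a = amp(|0⟩) = 0 and b = amp(|1⟩) = 1:
new amp(|0⟩) = (-0.534321)·a + (-0.845282i)·b = -0.8453i
new amp(|1⟩) = (-0.845282i)·a + (-0.534321)·b = -0.5343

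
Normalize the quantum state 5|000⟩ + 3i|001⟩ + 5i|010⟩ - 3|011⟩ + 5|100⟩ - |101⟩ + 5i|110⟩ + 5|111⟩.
0.4167|000⟩ + 0.25i|001⟩ + 0.4167i|010⟩ - 0.25|011⟩ + 0.4167|100⟩ - 0.08333|101⟩ + 0.4167i|110⟩ + 0.4167|111⟩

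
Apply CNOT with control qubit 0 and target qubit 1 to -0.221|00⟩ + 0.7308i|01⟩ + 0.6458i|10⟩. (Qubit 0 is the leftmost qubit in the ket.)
-0.221|00⟩ + 0.7308i|01⟩ + 0.6458i|11⟩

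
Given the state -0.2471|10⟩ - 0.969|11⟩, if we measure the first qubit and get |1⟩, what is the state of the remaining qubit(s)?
-0.2471|0⟩ - 0.969|1⟩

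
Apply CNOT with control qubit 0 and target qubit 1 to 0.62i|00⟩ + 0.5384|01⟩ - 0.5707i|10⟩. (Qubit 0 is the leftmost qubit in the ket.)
0.62i|00⟩ + 0.5384|01⟩ - 0.5707i|11⟩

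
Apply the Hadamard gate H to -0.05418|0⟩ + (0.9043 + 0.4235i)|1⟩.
(0.6011 + 0.2995i)|0⟩ + (-0.6777 - 0.2995i)|1⟩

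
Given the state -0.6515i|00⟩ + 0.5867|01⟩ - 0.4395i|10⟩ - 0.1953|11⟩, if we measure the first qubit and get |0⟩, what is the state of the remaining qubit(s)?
-0.7431i|0⟩ + 0.6692|1⟩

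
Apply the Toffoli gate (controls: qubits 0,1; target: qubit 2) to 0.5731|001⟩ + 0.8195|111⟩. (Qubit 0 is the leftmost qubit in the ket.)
0.5731|001⟩ + 0.8195|110⟩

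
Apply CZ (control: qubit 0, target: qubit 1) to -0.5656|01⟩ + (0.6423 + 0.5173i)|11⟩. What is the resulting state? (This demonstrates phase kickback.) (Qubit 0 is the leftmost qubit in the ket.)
-0.5656|01⟩ + (-0.6423 - 0.5173i)|11⟩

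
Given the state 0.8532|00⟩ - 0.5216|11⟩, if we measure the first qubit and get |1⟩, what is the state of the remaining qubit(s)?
-|1⟩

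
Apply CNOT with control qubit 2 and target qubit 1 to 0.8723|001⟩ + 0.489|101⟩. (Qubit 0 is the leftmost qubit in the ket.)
0.8723|011⟩ + 0.489|111⟩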